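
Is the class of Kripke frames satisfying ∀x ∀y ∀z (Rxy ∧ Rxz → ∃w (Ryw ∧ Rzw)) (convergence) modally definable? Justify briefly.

The condition is convergence. A defining modal formula is ◇□q → □◇q.
Suppose ◇□q→□◇q is valid. Take Rxy, Rxz and set V(q)={w : Ryw}. Then □q at y so ◇□q at x, so □◇q at x, so ◇q at z, giving w with Rzw and Ryw.

Yes, by ◇□q → □◇q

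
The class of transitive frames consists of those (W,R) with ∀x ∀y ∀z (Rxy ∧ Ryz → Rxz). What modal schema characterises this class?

□s → □□s

A defining formula is □s → □□s (the 4 axiom).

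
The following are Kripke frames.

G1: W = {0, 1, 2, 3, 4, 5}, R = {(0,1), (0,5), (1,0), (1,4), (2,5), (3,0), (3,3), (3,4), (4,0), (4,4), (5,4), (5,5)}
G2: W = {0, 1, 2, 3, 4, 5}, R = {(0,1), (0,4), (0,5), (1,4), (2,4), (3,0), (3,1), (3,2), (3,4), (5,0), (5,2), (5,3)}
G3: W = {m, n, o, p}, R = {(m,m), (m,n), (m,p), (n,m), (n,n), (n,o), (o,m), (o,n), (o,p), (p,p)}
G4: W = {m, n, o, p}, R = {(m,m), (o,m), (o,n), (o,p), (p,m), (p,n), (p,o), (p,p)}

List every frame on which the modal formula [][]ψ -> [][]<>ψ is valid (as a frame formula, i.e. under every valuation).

Frame correspondent (Sahlqvist): forall x forall z (x R^2 z -> exists w (x R^2 w & zRw)) — i.e. a generalized confluence (Geach) condition.
G1: condition met.
G2: fails — 0R²4 but no w with 0R²w and 4Rw.
G3: condition met.
G4: fails — oR²n but no w with oR²w and nRw.

G1, G3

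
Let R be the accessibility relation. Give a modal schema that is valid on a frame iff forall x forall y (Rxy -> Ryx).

p → □◇p

This is symmetry; the standard corresponding axiom is B: p → □◇p.
Suppose p→□◇p is valid. Take Rxy and set V(p)={x}. Then p at x, so □◇p at x, so ◇p at y, so some z with Ryz has p; z=x, i.e. Ryx.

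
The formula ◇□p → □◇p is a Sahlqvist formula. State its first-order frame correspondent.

Convergence

Suppose ◇□p→□◇p is valid. Take Rxy, Rxz and set V(p)={w : Ryw}. Then □p at y so ◇□p at x, so □◇p at x, so ◇p at z, giving w with Rzw and Ryw.
Conversely, on a frame with convergence the schema holds at every world under every valuation.
So the correspondent is convergence.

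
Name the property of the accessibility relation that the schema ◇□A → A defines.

symmetry

Replacing A by ¬A and contraposing gives the equivalent schema A → □◇A.
Suppose A→□◇A is valid. Take Rxy and set V(A)={x}. Then A at x, so □◇A at x, so ◇A at y, so some z with Ryz has A; z=x, i.e. Ryx.
The converse is a direct semantic check.
Frame condition: ∀x ∀y (Rxy → Ryx).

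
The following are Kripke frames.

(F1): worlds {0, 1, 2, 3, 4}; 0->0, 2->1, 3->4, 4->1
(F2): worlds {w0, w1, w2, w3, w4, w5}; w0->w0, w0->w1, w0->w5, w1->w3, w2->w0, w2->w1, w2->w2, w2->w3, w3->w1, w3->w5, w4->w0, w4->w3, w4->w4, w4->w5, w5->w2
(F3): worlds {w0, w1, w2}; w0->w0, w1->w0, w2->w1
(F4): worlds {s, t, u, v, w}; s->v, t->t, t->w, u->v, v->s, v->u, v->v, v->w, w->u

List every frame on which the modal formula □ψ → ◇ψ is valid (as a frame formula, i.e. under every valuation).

Frame correspondent (Sahlqvist): ∀x ∃y Rxy — i.e. seriality.
(F1): fails — world 1 has no successor.
(F2): satisfies the condition.
(F3): satisfies the condition.
(F4): satisfies the condition.
Valid on: (F2), (F3), (F4).

(F2), (F3), (F4)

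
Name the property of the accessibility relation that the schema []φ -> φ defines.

reflexivity

Suppose □φ→φ is valid. At any x set V(φ)={w : Rxw}. Then □φ holds at x, so φ holds at x, i.e. Rxx.
Conversely, any frame satisfying forall x Rxx validates the schema.
So the correspondent is reflexivity.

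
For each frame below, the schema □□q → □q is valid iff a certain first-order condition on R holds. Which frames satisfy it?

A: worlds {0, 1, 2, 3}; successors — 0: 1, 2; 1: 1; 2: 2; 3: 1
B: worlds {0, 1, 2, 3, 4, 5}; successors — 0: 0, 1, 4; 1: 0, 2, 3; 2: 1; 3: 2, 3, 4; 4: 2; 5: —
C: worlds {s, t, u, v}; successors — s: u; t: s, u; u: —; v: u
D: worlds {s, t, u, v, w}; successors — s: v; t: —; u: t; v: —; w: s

A

The schema corresponds to density: ∀x ∀y (Rxy → ∃z (Rxz ∧ Rzy)).
A: ✓.
B: fails — R21 but no z with R2z and Rz1.
C: fails — Rsu but no z with Rsz and Rzu.
D: fails — Rws but no z with Rwz and Rzs.
Valid on: A.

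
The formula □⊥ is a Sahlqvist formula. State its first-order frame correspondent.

Emptiness of R

□⊥ is valid iff no world has any successor (otherwise □⊥ fails at any world with one).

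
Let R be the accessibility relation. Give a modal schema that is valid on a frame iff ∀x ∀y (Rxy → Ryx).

The condition is symmetry. The B schema ψ → □◇ψ defines it.
Suppose ψ→□◇ψ is valid. Take Rxy and set V(ψ)={x}. Then ψ at x, so □◇ψ at x, so ◇ψ at y, so some z with Ryz has ψ; z=x, i.e. Ryx.

ψ → □◇ψ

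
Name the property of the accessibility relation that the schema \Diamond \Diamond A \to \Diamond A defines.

Transitivity

This is a form of the 4 axiom.
It corresponds to transitivity: \forall x \forall y \forall z (Rxy \wedge Ryz \to Rxz).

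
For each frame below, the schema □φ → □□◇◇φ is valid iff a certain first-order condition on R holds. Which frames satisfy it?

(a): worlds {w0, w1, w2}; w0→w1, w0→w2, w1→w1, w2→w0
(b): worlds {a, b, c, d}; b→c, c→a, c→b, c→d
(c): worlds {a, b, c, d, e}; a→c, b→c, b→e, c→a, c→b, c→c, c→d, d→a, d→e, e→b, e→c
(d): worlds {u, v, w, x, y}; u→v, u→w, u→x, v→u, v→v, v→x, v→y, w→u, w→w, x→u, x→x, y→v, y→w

The schema corresponds to a generalized confluence (Geach) condition: ∀x ∀z (xR²z → ∃w (xRw ∧ zR²w)).
(a): fails — w2R²w1 but no w with w2Rw and w1R²w.
(b): fails — bR²a but no w with bRw and aR²w.
(c): ✓.
(d): ✓.
Valid on: (c), (d).

(c), (d)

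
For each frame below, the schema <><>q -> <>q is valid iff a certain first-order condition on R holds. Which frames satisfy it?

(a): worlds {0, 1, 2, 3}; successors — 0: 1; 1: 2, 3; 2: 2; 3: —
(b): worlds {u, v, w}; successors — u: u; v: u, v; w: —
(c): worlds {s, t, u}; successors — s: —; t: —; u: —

This is the axiom for transitivity; its first-order frame correspondent is forall x forall y forall z (Rxy & Ryz -> Rxz).
(a): fails — R01 and R12 but not R02.
(b): ✓.
(c): ✓.
Valid on: (b), (c).

(b), (c)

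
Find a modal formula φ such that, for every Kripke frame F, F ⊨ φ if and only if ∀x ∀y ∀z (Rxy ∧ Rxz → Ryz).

The condition is the Euclidean property. The 5 schema ◇r → □◇r defines it.

◇r → □◇r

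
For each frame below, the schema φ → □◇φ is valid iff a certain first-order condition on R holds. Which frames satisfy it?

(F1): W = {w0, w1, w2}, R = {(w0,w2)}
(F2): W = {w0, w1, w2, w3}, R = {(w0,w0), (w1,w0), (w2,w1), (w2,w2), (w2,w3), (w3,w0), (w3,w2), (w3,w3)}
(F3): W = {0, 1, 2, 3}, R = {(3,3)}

(F3)

Frame correspondent (Sahlqvist): ∀x ∀y (Rxy → Ryx) — i.e. symmetry.
(F1): fails — Rw0w2 but not Rw2w0.
(F2): fails — Rw1w0 but not Rw0w1.
(F3): holds.
Valid on: (F3).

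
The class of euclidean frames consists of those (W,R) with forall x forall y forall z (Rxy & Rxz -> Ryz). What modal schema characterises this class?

A defining formula is ◇ψ → □◇ψ (the 5 axiom).
Suppose ◇ψ→□◇ψ is valid. Take Rxy, Rxz and set V(ψ)={y}. Then ◇ψ at x, so □◇ψ at x, so ◇ψ at z, so some w with Rzw has ψ; w=y, i.e. Rzy. By symmetry of the argument, Ryz.

◇ψ → □◇ψ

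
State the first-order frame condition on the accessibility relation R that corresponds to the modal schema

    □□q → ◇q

∀x ∃w (xR²w ∧ xRw)

This is a Sahlqvist (Geach-type) schema ◇^0□^2q → □^0◇^1q.
Minimal-valuation argument: fix x; take any y with xR^0y and any z with xR^0z. Set V(q) to the set of worlds R-reachable from y in exactly 2 steps. Then □^2q holds at y, so the antecedent holds at x; validity forces ◇^1q at z, giving a w with zR^1w and yR^2w.
First-order correspondent: ∀x ∃w (xR²w ∧ xRw).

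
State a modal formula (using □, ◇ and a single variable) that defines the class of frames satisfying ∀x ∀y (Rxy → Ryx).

This is symmetry; the standard corresponding axiom is B: s → □◇s.
Suppose s→□◇s is valid. Take Rxy and set V(s)={x}. Then s at x, so □◇s at x, so ◇s at y, so some z with Ryz has s; z=x, i.e. Ryx.

s → □◇s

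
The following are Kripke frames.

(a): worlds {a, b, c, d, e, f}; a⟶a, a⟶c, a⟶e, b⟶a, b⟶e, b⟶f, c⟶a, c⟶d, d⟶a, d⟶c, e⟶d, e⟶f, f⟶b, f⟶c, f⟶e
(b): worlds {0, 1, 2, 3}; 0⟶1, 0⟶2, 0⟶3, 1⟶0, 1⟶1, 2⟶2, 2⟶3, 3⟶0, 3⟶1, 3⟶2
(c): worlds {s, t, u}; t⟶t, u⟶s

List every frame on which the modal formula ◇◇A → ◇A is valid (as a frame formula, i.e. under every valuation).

Frame correspondent (Sahlqvist): ∀x ∀y (xR²y → ∃w (y = w ∧ xRw)) — i.e. a generalized confluence (Geach) condition.
(a): fails — aR²d but no w with d=w and aRw.
(b): fails — 0R²0 but no w with 0=w and 0Rw.
(c): holds.
Valid on: (c).

(c)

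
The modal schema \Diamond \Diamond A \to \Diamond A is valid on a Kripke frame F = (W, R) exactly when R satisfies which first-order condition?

Equivalently (dual form): □A → □□A.
Suppose □A→□□A is valid. Take Rxy, Ryz and set V(A)={w : Rxw}. Then □A at x, so □□A at x, so □A at y, so A at z, i.e. Rxz.
The converse is a direct semantic check.
Frame condition: \forall x \forall y \forall z (Rxy \wedge Ryz \to Rxz).

Transitivity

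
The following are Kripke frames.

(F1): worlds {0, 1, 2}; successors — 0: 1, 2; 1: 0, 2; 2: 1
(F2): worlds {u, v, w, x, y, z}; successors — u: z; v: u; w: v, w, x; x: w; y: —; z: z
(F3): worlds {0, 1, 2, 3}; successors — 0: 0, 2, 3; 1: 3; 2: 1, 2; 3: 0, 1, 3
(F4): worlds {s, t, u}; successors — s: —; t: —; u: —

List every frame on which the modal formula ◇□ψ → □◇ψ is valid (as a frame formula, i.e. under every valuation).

The schema corresponds to convergence: ∀x ∀y ∀z (Rxy ∧ Rxz → ∃w (Ryw ∧ Rzw)).
(F1): fails — R02 and R01 but 2 and 1 have no common successor.
(F2): fails — Rww and Rwv but w and v have no common successor.
(F3): fails — R22 and R21 but 2 and 1 have no common successor.
(F4): condition met.

(F4)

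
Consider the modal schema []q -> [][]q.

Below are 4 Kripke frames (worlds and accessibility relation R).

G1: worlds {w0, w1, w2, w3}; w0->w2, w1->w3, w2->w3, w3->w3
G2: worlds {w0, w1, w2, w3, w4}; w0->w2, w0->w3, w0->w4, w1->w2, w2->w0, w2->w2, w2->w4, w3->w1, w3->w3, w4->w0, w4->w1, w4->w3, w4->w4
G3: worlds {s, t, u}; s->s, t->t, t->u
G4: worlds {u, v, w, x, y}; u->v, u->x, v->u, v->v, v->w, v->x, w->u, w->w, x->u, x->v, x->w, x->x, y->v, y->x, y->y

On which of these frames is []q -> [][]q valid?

G3

This is the axiom for transitivity; its first-order frame correspondent is forall x forall y forall z (Rxy & Ryz -> Rxz).
G1: fails — Rw0w2 and Rw2w3 but not Rw0w3.
G2: fails — Rw1w2 and Rw2w4 but not Rw1w4.
G3: ✓.
G4: fails — Ruv and Rvw but not Ruw.
Valid on: G3.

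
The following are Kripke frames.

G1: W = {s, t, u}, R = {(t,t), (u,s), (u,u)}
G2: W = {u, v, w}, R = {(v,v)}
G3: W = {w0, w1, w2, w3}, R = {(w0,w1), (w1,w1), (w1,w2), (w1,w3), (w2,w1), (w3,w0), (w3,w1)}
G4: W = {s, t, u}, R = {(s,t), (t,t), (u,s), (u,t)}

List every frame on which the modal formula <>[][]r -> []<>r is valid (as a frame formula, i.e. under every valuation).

G2, G3, G4

This is the axiom for a generalized confluence (Geach) condition; its first-order frame correspondent is forall x forall y forall z ((xRy & xRz) -> exists w (y R^2 w & zRw)).
G1: fails — uRs, uRs but no w with sR²w and sRw.
G2: satisfies the condition.
G3: satisfies the condition.
G4: satisfies the condition.
Valid on: G2, G3, G4.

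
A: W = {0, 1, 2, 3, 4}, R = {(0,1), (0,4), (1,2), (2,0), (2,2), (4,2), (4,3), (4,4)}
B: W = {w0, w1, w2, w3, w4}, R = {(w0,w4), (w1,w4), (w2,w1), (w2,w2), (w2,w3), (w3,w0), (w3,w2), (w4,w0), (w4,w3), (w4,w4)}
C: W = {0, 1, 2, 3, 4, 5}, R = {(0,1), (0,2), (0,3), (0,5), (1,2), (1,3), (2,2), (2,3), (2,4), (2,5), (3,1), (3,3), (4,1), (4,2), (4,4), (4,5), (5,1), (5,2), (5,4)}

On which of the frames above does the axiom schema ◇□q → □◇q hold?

Frame correspondent (Sahlqvist): ∀x ∀y ∀z (Rxy ∧ Rxz → ∃w (Ryw ∧ Rzw)) — i.e. convergence.
A: fails — R20 and R22 but 0 and 2 have no common successor.
B: fails — Rw2w1 and Rw2w2 but w1 and w2 have no common successor.
C: ✓.

C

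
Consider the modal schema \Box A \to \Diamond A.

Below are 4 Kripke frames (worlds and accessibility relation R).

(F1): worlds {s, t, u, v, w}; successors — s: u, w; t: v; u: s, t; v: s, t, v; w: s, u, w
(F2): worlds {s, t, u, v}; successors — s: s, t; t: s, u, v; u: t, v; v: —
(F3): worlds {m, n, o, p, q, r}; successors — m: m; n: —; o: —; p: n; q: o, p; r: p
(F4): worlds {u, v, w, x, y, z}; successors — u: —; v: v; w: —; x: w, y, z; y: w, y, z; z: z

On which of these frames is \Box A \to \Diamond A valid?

Frame correspondent (Sahlqvist): \forall x \exists y Rxy — i.e. seriality.
(F1): holds.
(F2): fails — world v has no successor.
(F3): fails — world n has no successor.
(F4): fails — world u has no successor.
Valid on: (F1).

(F1)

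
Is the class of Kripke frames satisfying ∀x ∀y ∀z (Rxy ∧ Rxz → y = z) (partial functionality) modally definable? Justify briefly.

Yes — defined by ◇p → □p

Yes: it is partial functionality, defined by the CD schema ◇p → □p.
Suppose ◇p→□p is valid. Take Rxy, Rxz and set V(p)={y}. Then ◇p at x, so □p at x, so p at z, i.e. z=y.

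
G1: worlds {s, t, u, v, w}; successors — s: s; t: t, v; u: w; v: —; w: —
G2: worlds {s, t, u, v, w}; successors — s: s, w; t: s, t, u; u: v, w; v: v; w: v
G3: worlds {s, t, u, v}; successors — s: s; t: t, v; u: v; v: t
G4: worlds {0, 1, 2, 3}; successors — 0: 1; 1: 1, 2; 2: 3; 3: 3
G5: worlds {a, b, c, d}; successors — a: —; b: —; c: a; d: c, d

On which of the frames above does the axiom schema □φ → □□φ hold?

This is the axiom for transitivity; its first-order frame correspondent is ∀x ∀y ∀z (Rxy ∧ Ryz → Rxz).
G1: ✓.
G2: fails — Rts and Rsw but not Rtw.
G3: fails — Ruv and Rvt but not Rut.
G4: fails — R12 and R23 but not R13.
G5: fails — Rdc and Rca but not Rda.
Valid on: G1.

G1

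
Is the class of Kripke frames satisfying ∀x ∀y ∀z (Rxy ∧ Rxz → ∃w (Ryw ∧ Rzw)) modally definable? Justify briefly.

Yes — defined by ◇□r → □◇r

The condition is convergence. A defining modal formula is ◇□r → □◇r.
Suppose ◇□r→□◇r is valid. Take Rxy, Rxz and set V(r)={w : Ryw}. Then □r at y so ◇□r at x, so □◇r at x, so ◇r at z, giving w with Rzw and Ryw.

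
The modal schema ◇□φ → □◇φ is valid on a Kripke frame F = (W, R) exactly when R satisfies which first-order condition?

Suppose ◇□φ→□◇φ is valid. Take Rxy, Rxz and set V(φ)={w : Ryw}. Then □φ at y so ◇□φ at x, so □◇φ at x, so ◇φ at z, giving w with Rzw and Ryw.
Conversely, any frame satisfying ∀x ∀y ∀z (Rxy ∧ Rxz → ∃w (Ryw ∧ Rzw)) validates the schema.
So the correspondent is convergence.

Convergence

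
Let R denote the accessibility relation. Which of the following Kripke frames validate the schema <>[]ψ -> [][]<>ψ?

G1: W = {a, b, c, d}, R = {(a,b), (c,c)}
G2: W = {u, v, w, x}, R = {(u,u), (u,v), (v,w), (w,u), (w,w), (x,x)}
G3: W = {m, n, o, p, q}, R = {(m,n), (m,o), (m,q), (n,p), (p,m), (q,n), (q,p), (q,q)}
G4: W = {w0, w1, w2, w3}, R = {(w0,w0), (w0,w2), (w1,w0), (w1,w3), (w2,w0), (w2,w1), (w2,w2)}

This is the axiom for a generalized confluence (Geach) condition; its first-order frame correspondent is forall x forall y forall z ((xRy & x R^2 z) -> exists w (yRw & zRw)).
G1: condition met.
G2: fails — uRu, uR²v but no t with uRt and vRt.
G3: fails — mRn, mR²p but no w with nRw and pRw.
G4: fails — w1Rw3, w1R²w0 but no w with w3Rw and w0Rw.
Valid on: G1.

G1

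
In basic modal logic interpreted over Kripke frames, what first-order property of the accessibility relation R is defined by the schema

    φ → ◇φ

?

Replacing φ by ¬φ and contraposing gives the equivalent schema □φ → φ.
Suppose □φ→φ is valid. At any x set V(φ)={w : Rxw}. Then □φ holds at x, so φ holds at x, i.e. Rxx.

Reflexivity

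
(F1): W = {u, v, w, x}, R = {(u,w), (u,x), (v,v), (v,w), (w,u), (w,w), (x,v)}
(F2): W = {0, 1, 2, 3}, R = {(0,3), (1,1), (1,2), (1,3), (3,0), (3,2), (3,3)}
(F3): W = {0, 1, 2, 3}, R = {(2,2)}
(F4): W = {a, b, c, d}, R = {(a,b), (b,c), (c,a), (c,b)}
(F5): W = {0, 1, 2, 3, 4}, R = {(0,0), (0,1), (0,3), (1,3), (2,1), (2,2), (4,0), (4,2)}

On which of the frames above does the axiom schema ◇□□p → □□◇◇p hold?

(F1), (F3)

Frame correspondent (Sahlqvist): ∀x ∀y ∀z ((xRy ∧ xR²z) → ∃w (yR²w ∧ zR²w)) — i.e. a generalized confluence (Geach) condition.
(F1): holds.
(F2): fails — 0R3, 0R²2 but no w with 3R²w and 2R²w.
(F3): holds.
(F4): fails — cRa, cR²b but no w with aR²w and bR²w.
(F5): fails — 0R0, 0R²1 but no w with 0R²w and 1R²w.
Valid on: (F1), (F3).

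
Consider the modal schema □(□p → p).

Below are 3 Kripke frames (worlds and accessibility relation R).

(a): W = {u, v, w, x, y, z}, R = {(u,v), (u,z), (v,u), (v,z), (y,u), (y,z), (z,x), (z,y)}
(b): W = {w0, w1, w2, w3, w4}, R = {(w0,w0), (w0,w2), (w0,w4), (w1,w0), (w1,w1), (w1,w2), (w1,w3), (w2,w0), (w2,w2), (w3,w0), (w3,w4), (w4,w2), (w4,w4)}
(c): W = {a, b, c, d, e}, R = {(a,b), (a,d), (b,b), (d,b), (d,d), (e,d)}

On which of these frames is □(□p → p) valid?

(c)

The schema corresponds to shift-reflexivity: ∀x ∀y (Rxy → Ryy).
(a): fails — Ruv but not Rvv.
(b): fails — Rw1w3 but not Rw3w3.
(c): ✓.
Valid on: (c).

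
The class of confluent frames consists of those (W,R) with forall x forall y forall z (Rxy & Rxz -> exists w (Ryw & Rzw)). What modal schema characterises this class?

◇□s → □◇s

The condition is convergence. The .2 schema ◇□s → □◇s defines it.
Suppose ◇□s→□◇s is valid. Take Rxy, Rxz and set V(s)={w : Ryw}. Then □s at y so ◇□s at x, so □◇s at x, so ◇s at z, giving w with Rzw and Ryw.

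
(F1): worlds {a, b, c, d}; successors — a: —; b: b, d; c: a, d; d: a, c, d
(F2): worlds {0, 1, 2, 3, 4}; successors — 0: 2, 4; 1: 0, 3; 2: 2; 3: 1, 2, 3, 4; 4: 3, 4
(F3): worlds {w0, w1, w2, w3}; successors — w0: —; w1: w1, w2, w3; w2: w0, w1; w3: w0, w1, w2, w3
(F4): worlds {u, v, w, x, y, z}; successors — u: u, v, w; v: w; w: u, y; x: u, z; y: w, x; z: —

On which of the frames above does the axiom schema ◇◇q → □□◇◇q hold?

The schema corresponds to a generalized confluence (Geach) condition: ∀x ∀y ∀z ((xR²y ∧ xR²z) → ∃w (y = w ∧ zR²w)).
(F1): fails — bR²a, bR²a but no w with a=w and aR²w.
(F2): fails — 0R²3, 0R²2 but no w with 3=w and 2R²w.
(F3): fails — w1R²w0, w1R²w0 but no w with w0=w and w0R²w.
(F4): fails — uR²v, uR²v but no t with v=t and vR²t.
Valid on no frame.

none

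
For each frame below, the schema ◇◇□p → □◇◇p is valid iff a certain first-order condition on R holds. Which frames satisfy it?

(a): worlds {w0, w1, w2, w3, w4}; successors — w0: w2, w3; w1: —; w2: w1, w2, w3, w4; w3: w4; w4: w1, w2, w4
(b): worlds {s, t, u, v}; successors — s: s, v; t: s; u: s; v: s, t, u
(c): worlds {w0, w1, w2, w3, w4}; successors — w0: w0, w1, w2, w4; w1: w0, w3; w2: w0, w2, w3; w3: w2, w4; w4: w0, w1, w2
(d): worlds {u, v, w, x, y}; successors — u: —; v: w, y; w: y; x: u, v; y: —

This is the axiom for a generalized confluence (Geach) condition; its first-order frame correspondent is ∀x ∀y ∀z ((xR²y ∧ xRz) → ∃w (yRw ∧ zR²w)).
(a): fails — w0R²w1, w0Rw2 but no w with w1Rw and w2R²w.
(b): condition met.
(c): condition met.
(d): fails — vR²y, vRw but no t with yRt and wR²t.
Valid on: (b), (c).

(b), (c)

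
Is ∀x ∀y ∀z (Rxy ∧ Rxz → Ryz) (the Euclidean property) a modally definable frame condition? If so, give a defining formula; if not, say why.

Yes: it is the Euclidean property, defined by the 5 schema ◇p → □◇p.

Yes — defined by ◇p → □◇p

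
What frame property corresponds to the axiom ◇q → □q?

Suppose ◇q→□q is valid. Take Rxy, Rxz and set V(q)={y}. Then ◇q at x, so □q at x, so q at z, i.e. z=y.
The converse is a direct semantic check.
So the correspondent is partial functionality.

Partial functionality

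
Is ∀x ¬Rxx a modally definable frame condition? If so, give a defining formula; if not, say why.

Not modally definable

If a class were modally definable it would be closed under surjective bounded morphisms (Goldblatt–Thomason).
The 4-cycle (worlds w0,w1,w2,w3 with w0→w1→w2→w3→w0) is irreflexive, and the map sending every world to a single reflexive point • is a surjective bounded morphism (forth: every edge maps to (•,•); back: every world has a successor). So any modal formula valid on the 4-cycle is also valid on the reflexive point, which is not irreflexive.
So no modal formula (or set of formulas) defines exactly the irreflexive frames.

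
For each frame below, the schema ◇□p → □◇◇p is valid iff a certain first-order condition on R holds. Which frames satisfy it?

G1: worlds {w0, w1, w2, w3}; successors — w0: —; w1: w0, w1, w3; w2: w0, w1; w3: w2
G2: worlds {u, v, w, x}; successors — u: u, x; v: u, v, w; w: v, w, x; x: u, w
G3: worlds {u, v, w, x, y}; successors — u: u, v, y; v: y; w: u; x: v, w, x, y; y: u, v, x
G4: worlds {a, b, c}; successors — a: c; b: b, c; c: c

Frame correspondent (Sahlqvist): ∀x ∀y ∀z ((xRy ∧ xRz) → ∃w (yRw ∧ zR²w)) — i.e. a generalized confluence (Geach) condition.
G1: fails — w1Rw0, w1Rw0 but no w with w0Rw and w0R²w.
G2: condition met.
G3: fails — uRv, uRv but no t with vRt and vR²t.
G4: condition met.

G2, G4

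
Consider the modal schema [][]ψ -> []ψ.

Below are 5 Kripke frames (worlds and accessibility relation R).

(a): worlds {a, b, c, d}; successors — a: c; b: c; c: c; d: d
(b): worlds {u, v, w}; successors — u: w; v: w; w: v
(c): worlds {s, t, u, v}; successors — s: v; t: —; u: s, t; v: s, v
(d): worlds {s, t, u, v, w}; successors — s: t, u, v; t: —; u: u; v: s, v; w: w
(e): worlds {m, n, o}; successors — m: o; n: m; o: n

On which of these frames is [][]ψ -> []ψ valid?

(a)

Frame correspondent (Sahlqvist): forall x forall y (Rxy -> exists z (Rxz & Rzy)) — i.e. density.
(a): condition met.
(b): fails — Ruw but no z with Ruz and Rzw.
(c): fails — Rut but no z with Ruz and Rzt.
(d): fails — Rst but no z with Rsz and Rzt.
(e): fails — Rnm but no z with Rnz and Rzm.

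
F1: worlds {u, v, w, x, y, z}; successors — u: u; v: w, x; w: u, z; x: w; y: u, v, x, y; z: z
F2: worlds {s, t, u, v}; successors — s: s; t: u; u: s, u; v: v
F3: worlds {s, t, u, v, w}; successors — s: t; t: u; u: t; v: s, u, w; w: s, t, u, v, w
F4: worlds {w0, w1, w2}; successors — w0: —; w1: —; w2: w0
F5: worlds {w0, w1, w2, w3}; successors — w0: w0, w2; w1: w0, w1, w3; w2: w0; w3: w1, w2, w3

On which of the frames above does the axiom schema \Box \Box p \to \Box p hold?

F2, F5

Frame correspondent (Sahlqvist): \forall x \forall y (Rxy \to \exists z (Rxz \wedge Rzy)) — i.e. density.
F1: fails — Rxw but no t with Rxt and Rtw.
F2: ✓.
F3: fails — Rut but no z with Ruz and Rzt.
F4: fails — Rw2w0 but no z with Rw2z and Rzw0.
F5: ✓.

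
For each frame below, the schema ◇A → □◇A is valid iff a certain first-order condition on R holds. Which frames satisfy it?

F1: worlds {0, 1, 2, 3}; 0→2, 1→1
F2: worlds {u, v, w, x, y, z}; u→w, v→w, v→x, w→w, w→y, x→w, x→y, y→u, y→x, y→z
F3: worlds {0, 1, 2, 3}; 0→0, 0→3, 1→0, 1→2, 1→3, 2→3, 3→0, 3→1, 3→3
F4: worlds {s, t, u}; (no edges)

F4

Frame correspondent (Sahlqvist): ∀x ∀y ∀z (Rxy ∧ Rxz → Ryz) — i.e. the Euclidean property.
F1: fails — R02 and R02 but not R22.
F2: fails — Rvw and Rvx but not Rwx.
F3: fails — R10 and R12 but not R02.
F4: satisfies the condition.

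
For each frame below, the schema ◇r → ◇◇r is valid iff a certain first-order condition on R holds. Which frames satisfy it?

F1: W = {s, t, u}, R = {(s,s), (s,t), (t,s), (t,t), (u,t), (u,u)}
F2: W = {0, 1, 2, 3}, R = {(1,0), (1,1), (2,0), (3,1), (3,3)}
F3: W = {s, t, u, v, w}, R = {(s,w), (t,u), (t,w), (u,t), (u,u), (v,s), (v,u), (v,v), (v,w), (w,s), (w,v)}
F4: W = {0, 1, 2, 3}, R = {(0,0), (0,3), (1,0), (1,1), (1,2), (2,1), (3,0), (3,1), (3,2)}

This is the axiom for a generalized confluence (Geach) condition; its first-order frame correspondent is ∀x ∀y (xRy → ∃w (y = w ∧ xR²w)).
F1: condition met.
F2: fails — 2R0 but no w with 0=w and 2R²w.
F3: fails — sRw but no w* with w=w* and sR²w*.
F4: condition met.
Valid on: F1, F4.

F1, F4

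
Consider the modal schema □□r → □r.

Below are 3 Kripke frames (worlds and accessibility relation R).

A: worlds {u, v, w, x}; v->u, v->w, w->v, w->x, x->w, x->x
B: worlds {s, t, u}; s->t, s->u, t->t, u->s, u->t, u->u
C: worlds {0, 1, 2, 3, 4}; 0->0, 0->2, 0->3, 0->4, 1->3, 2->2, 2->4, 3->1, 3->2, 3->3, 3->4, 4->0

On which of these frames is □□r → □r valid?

B, C

Frame correspondent (Sahlqvist): ∀x ∀y (Rxy → ∃z (Rxz ∧ Rzy)) — i.e. density.
A: fails — Rvw but no z with Rvz and Rzw.
B: condition met.
C: condition met.
Valid on: B, C.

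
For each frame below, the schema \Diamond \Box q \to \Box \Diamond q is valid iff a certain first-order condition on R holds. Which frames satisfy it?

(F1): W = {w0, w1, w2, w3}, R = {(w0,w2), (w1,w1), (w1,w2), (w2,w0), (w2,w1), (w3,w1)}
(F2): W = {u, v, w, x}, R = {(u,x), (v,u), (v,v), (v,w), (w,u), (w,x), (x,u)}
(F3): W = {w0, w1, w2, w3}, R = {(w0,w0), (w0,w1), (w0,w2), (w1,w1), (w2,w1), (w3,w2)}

(F1), (F3)

Frame correspondent (Sahlqvist): \forall x \forall y \forall z (Rxy \wedge Rxz \to \exists w (Ryw \wedge Rzw)) — i.e. convergence.
(F1): holds.
(F2): fails — Rvv and Rvu but v and u have no common successor.
(F3): holds.
Valid on: (F1), (F3).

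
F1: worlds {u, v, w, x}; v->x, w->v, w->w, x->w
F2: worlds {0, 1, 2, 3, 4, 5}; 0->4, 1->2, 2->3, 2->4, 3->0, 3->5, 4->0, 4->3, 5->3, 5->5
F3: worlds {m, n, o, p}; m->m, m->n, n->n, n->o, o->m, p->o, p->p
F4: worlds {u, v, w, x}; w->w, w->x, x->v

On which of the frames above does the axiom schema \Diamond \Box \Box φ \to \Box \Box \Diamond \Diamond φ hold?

F1, F2, F3

Frame correspondent (Sahlqvist): \forall x \forall y \forall z ((xRy \wedge x R^2 z) \to \exists w (y R^2 w \wedge z R^2 w)) — i.e. a generalized confluence (Geach) condition.
F1: condition met.
F2: condition met.
F3: condition met.
F4: fails — wRw, wR²v but no t with wR²t and vR²t.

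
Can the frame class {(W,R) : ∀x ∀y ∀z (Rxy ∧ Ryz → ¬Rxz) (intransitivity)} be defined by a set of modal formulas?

Modal frame validity is preserved under surjective bounded morphisms.
The 7-cycle (worlds 0,1,2,3,4,5,6 with 0→1→2→3→4→5→6→0) is intransitive. Mapping every world to a single reflexive point • is a surjective bounded morphism; the reflexive point is not intransitive (R••∧R•• but R••).
Hence intransitivity is not modally definable.

Not definable by any modal formula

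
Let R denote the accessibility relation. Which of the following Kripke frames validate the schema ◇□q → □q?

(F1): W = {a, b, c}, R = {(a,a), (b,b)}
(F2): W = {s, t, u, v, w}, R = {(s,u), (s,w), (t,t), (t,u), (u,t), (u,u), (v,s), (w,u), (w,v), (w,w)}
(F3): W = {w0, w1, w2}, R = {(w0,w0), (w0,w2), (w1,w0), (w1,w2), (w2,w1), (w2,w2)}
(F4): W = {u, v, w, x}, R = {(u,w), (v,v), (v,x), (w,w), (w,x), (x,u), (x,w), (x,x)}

(F1)

The schema corresponds to the Euclidean property: ∀x ∀y ∀z (Rxy ∧ Rxz → Ryz).
(F1): satisfies the condition.
(F2): fails — Rsu and Rsw but not Ruw.
(F3): fails — Rw0w2 and Rw0w0 but not Rw2w0.
(F4): fails — Rvx and Rvv but not Rxv.
Valid on: (F1).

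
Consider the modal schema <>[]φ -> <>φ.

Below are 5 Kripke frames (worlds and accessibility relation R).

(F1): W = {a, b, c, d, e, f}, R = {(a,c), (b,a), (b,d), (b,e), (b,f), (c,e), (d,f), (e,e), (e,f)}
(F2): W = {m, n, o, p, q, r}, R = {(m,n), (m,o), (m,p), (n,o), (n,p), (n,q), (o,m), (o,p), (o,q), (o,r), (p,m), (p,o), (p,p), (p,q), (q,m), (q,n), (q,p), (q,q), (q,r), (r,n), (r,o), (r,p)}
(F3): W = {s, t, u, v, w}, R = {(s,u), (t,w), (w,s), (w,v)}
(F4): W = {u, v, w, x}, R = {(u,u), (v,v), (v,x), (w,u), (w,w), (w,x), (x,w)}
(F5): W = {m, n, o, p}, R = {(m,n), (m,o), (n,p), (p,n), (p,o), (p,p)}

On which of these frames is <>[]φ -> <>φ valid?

(F2)

The schema corresponds to a generalized confluence (Geach) condition: forall x forall y (xRy -> exists w (yRw & xRw)).
(F1): fails — aRc but no w with cRw and aRw.
(F2): ✓.
(F3): fails — sRu but no w* with uRw* and sRw*.
(F4): fails — vRx but no t with xRt and vRt.
(F5): fails — mRn but no w with nRw and mRw.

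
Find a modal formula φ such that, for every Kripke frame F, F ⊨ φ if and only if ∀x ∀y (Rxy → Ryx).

The condition is symmetry. The B schema r → □◇r defines it.
Suppose r→□◇r is valid. Take Rxy and set V(r)={x}. Then r at x, so □◇r at x, so ◇r at y, so some z with Ryz has r; z=x, i.e. Ryx.

r → □◇r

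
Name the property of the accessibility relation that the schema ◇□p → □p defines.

This is frame-equivalent to ◇p → □◇p (substitute ¬p for p and contrapose).
Suppose ◇p→□◇p is valid. Take Rxy, Rxz and set V(p)={y}. Then ◇p at x, so □◇p at x, so ◇p at z, so some w with Rzw has p; w=y, i.e. Rzy. By symmetry of the argument, Ryz.

the Euclidean property: ∀x ∀y ∀z (Rxy ∧ Rxz → Ryz)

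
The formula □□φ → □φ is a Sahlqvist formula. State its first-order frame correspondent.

Suppose □□φ→□φ is valid. Take Rxy and set V(φ)={w : xR²w}. Then □□φ at x, so □φ at x, so φ at y, i.e. ∃z(Rxz∧Rzy).
Conversely, on a frame with density the schema holds at every world under every valuation.
So the correspondent is density.

Density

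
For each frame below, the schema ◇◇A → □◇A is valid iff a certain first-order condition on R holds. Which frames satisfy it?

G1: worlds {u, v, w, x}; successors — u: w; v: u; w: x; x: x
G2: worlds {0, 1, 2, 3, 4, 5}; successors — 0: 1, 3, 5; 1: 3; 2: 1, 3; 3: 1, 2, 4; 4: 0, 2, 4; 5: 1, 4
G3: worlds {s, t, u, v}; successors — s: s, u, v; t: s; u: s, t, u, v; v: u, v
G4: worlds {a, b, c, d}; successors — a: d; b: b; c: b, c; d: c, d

Frame correspondent (Sahlqvist): ∀x ∀y ∀z ((xR²y ∧ xRz) → ∃w (y = w ∧ zRw)) — i.e. a generalized confluence (Geach) condition.
G1: condition met.
G2: fails — 0R²1, 0R1 but no w with 1=w and 1Rw.
G3: fails — sR²s, sRv but no w with s=w and vRw.
G4: fails — cR²c, cRb but no w with c=w and bRw.
Valid on: G1.

G1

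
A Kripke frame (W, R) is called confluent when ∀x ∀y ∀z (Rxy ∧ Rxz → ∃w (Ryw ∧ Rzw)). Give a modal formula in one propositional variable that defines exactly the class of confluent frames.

◇□ψ → □◇ψ

A defining formula is ◇□ψ → □◇ψ (the .2 axiom).
Suppose ◇□ψ→□◇ψ is valid. Take Rxy, Rxz and set V(ψ)={w : Ryw}. Then □ψ at y so ◇□ψ at x, so □◇ψ at x, so ◇ψ at z, giving w with Rzw and Ryw.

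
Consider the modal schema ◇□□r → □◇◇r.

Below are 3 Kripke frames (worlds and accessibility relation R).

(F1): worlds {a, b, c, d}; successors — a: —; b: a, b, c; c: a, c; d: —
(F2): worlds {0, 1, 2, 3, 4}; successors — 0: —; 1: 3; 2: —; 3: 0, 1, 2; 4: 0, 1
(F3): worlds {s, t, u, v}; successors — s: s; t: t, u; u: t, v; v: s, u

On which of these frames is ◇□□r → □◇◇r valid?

The schema corresponds to a generalized confluence (Geach) condition: ∀x ∀y ∀z ((xRy ∧ xRz) → ∃w (yR²w ∧ zR²w)).
(F1): fails — bRa, bRa but no w with aR²w and aR²w.
(F2): fails — 3R0, 3R0 but no w with 0R²w and 0R²w.
(F3): ✓.
Valid on: (F3).

(F3)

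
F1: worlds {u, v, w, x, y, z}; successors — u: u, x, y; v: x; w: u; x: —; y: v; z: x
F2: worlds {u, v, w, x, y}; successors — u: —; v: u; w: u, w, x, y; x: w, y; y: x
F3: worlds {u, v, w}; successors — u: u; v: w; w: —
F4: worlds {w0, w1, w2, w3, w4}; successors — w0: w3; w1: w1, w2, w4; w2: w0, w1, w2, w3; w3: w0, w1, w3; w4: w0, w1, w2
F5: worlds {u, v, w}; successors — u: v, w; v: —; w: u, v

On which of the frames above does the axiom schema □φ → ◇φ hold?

This is the axiom for seriality; its first-order frame correspondent is ∀x ∃y Rxy.
F1: fails — world x has no successor.
F2: fails — world u has no successor.
F3: fails — world w has no successor.
F4: holds.
F5: fails — world v has no successor.
Valid on: F4.

F4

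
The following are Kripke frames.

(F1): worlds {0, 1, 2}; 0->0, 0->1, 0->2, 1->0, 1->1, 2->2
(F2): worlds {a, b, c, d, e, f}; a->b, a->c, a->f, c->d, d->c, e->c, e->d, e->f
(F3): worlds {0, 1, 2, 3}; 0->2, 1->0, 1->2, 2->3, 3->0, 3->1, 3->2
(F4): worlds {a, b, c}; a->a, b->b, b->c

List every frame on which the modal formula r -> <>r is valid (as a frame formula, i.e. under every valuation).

(F1)

The schema corresponds to reflexivity: forall x Rxx.
(F1): holds.
(F2): fails — world a does not see itself.
(F3): fails — world 0 does not see itself.
(F4): fails — world c does not see itself.
Valid on: (F1).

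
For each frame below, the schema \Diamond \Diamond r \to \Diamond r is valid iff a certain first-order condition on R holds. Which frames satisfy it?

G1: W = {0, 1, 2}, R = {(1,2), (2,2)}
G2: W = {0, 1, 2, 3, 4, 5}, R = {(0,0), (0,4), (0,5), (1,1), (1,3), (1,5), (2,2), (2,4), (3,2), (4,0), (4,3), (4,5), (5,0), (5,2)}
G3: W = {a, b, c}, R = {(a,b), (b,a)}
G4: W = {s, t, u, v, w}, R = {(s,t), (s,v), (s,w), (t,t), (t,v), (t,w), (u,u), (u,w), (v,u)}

The schema corresponds to transitivity: \forall x \forall y \forall z (Rxy \wedge Ryz \to Rxz).
G1: ✓.
G2: fails — R32 and R24 but not R34.
G3: fails — Rab and Rba but not Raa.
G4: fails — Rtv and Rvu but not Rtu.
Valid on: G1.

G1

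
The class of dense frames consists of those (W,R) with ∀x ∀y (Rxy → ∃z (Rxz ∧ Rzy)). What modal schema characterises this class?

This is density; the standard corresponding axiom is C4: □□q → □q.
Suppose □□q→□q is valid. Take Rxy and set V(q)={w : xR²w}. Then □□q at x, so □q at x, so q at y, i.e. ∃z(Rxz∧Rzy).

□□q → □q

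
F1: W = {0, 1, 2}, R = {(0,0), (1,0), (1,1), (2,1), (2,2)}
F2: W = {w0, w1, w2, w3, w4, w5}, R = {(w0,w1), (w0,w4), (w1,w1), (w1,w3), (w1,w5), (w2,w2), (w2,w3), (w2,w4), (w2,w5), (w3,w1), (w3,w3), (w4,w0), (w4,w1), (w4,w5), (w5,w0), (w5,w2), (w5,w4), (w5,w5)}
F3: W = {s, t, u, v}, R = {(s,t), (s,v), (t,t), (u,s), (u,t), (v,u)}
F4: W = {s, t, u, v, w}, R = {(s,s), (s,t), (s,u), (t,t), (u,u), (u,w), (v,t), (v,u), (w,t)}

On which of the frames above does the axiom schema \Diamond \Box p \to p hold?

The schema corresponds to symmetry: \forall x \forall y (Rxy \to Ryx).
F1: fails — R10 but not R01.
F2: fails — Rw1w5 but not Rw5w1.
F3: fails — Rut but not Rtu.
F4: fails — Rwt but not Rtw.

none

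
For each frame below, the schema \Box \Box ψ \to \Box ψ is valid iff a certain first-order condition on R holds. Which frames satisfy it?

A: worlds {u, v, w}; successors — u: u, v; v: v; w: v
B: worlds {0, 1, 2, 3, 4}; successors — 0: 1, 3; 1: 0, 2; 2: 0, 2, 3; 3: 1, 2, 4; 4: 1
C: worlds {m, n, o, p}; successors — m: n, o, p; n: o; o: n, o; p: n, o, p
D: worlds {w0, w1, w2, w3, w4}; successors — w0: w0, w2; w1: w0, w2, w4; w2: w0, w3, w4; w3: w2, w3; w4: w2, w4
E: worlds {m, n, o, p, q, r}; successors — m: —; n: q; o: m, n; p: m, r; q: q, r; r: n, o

A, C, D

Frame correspondent (Sahlqvist): \forall x \forall y (Rxy \to \exists z (Rxz \wedge Rzy)) — i.e. density.
A: ✓.
B: fails — R34 but no z with R3z and Rz4.
C: ✓.
D: ✓.
E: fails — Rom but no z with Roz and Rzm.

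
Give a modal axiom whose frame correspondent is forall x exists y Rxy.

This is seriality; the standard corresponding axiom is D: □ψ → ◇ψ.
Suppose □ψ→◇ψ is valid. At any x set V(ψ)=W. Then □ψ at x, so ◇ψ at x, so x has a successor.

□ψ → ◇ψ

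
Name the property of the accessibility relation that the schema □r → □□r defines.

Suppose □r→□□r is valid. Take Rxy, Ryz and set V(r)={w : Rxw}. Then □r at x, so □□r at x, so □r at y, so r at z, i.e. Rxz.
Conversely, on a frame with transitivity the schema holds at every world under every valuation.
So the correspondent is transitivity.

transitivity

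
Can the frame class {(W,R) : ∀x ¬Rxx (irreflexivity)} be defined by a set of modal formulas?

If a class were modally definable it would be closed under surjective bounded morphisms (Goldblatt–Thomason).
The 3-cycle (worlds s,t,u with s→t→u→s) is irreflexive, and the map sending every world to a single reflexive point • is a surjective bounded morphism (forth: every edge maps to (•,•); back: every world has a successor). So any modal formula valid on the 3-cycle is also valid on the reflexive point, which is not irreflexive.
So the class is not modally definable.

No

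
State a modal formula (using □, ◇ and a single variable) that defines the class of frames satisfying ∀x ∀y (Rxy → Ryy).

□(□p → p)

The condition is shift-reflexivity. The T□ schema □(□p → p) defines it.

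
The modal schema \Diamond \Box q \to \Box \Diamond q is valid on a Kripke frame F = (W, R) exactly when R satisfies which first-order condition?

Convergence

Suppose ◇□q→□◇q is valid. Take Rxy, Rxz and set V(q)={w : Ryw}. Then □q at y so ◇□q at x, so □◇q at x, so ◇q at z, giving w with Rzw and Ryw.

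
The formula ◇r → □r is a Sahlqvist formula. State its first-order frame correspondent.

Suppose ◇r→□r is valid. Take Rxy, Rxz and set V(r)={y}. Then ◇r at x, so □r at x, so r at z, i.e. z=y.

partial functionality: ∀x ∀y ∀z (Rxy ∧ Rxz → y = z)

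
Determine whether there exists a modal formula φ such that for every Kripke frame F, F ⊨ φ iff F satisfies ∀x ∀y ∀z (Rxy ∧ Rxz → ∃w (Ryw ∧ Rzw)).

Definable; ◇□q → □◇q defines it

The condition is convergence. A defining modal formula is ◇□q → □◇q.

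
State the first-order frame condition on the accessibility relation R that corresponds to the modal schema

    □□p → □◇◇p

∀x ∀z (xRz → ∃w (xR²w ∧ zR²w))

This is a Sahlqvist (Geach-type) schema ◇^0□^2p → □^1◇^2p.
Minimal-valuation argument: fix x; take any y with xR^0y and any z with xR^1z. Set V(p) to the set of worlds R-reachable from y in exactly 2 steps. Then □^2p holds at y, so the antecedent holds at x; validity forces ◇^2p at z, giving a w with zR^2w and yR^2w.
First-order correspondent: ∀x ∀z (xRz → ∃w (xR²w ∧ zR²w)).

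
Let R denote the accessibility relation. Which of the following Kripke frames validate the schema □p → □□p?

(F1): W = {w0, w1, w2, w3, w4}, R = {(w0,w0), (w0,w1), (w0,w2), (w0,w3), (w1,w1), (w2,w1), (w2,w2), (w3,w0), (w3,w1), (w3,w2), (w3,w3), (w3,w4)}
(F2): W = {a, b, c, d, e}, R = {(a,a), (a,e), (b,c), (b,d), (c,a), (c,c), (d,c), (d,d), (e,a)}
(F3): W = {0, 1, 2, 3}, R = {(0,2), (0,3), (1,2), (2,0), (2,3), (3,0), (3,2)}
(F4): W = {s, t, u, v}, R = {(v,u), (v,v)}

The schema corresponds to transitivity: ∀x ∀y ∀z (Rxy ∧ Ryz → Rxz).
(F1): fails — Rw0w3 and Rw3w4 but not Rw0w4.
(F2): fails — Rbc and Rca but not Rba.
(F3): fails — R32 and R23 but not R33.
(F4): condition met.

(F4)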